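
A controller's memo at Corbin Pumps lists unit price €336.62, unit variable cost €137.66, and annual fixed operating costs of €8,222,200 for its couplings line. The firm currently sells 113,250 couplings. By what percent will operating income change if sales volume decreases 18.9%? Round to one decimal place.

Total contribution margin = 113,250 × €198.96 = €22,532,220.00.
EBIT = €22,532,220.00 − €8,222,200 = €14,310,020.00.
So DOL = total CM / EBIT = €22,532,220.00 / €14,310,020.00 = 1.5746.
%ΔEBIT = DOL × %ΔSales = 1.5746 × -18.9% = -29.8%.

-29.8%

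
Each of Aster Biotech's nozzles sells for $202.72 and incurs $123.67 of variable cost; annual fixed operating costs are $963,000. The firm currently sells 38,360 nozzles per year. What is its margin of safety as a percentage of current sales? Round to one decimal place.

Unit CM = price − variable cost = $202.72 − $123.67 = $79.05. Break-even units = $963,000 ÷ $79.05 = 12,182.16; break-even revenue = 12,182.16 × $202.72 = $2,469,568.12.
Actual sales revenue = 38,360 × $202.72 = $7,776,339.20.
Margin of safety = ($7,776,339.20 − $2,469,568.12) ÷ $7,776,339.20 = 68.2%.

68.2%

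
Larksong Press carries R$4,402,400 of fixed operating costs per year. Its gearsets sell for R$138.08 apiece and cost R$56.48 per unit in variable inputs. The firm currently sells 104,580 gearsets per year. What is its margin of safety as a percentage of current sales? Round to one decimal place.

48.4%

Each unit contributes R$138.08 − R$56.48 = R$81.60. Break-even units = R$4,402,400 ÷ R$81.60 = 53,950.98; break-even revenue = 53,950.98 × R$138.08 = R$7,449,551.37.
Current sales = 104,580 × R$138.08 = R$14,440,406.40.
Margin of safety = (R$14,440,406.40 − R$7,449,551.37) ÷ R$14,440,406.40 = 48.4%.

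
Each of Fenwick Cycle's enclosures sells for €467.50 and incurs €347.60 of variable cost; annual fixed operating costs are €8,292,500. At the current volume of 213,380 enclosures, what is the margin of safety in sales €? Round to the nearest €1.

€67,422,008

Each unit contributes €467.50 − €347.60 = €119.90. Break-even units = €8,292,500 ÷ €119.90 = 69,161.80; break-even revenue = 69,161.80 × €467.50 = €32,333,142.20.
Current sales = 213,380 × €467.50 = €99,755,150.00.
Margin of safety = €99,755,150.00 − €32,333,142.20 = €67,422,008.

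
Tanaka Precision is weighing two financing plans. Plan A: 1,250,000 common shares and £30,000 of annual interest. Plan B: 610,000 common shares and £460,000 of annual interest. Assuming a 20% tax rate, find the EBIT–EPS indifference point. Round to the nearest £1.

£869,844

At indifference, (EBIT − 30,000)(1 − t)/1,250,000 = (EBIT − 460,000)(1 − t)/610,000.
Cancelling (1 − t) and cross-multiplying: 610,000·(EBIT − 30,000) = 1,250,000·(EBIT − 460,000).
Solving, EBIT = (460,000·1,250,000 − 30,000·610,000) / (1,250,000 − 610,000) = 556,700,000,000 / 640,000 = 869,843.75.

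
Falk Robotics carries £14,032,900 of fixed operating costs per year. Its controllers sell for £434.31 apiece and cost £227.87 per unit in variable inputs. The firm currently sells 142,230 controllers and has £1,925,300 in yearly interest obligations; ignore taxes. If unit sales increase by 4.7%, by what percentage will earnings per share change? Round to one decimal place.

Contribution at this volume is 142,230 × £206.44 = £29,361,961.20.
Operating income = contribution − fixed costs = £29,361,961.20 − £14,032,900 = £15,329,061.20.
After interest of £1,925,300.00, pre-tax earnings = £13,403,761.20.
Degree of combined leverage = contribution ÷ (EBIT − I) = £29,361,961.20 ÷ £13,403,761.20 = 2.1906.
EPS therefore changes by 2.1906 × (+4.7%) = +10.3%.

+10.3%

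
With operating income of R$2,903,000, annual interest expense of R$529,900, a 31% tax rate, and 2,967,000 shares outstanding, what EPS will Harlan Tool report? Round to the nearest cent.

Pre-tax income = R$2,903,000 − R$529,900.00 = R$2,373,100.00.
After tax at 31%: net income = R$2,373,100.00 × 0.69 = R$1,637,439.00.
Per share: R$1,637,439.00 / 2,967,000 shares = R$0.55.

R$0.55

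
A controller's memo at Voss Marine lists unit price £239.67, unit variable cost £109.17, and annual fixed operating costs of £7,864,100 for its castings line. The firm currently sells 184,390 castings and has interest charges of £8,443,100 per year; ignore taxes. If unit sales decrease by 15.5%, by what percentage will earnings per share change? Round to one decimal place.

-48.1%

Contribution at this volume is 184,390 × £130.50 = £24,062,895.00.
Operating income = contribution − fixed costs = £24,062,895.00 − £7,864,100 = £16,198,795.00.
After interest of £8,443,100.00, pre-tax earnings = £7,755,695.00.
DCL = total CM / (EBIT − I) = £24,062,895.00 / £7,755,695.00 = 3.1026.
%ΔEPS = DCL × %ΔSales = 3.1026 × -15.5% = -48.1%.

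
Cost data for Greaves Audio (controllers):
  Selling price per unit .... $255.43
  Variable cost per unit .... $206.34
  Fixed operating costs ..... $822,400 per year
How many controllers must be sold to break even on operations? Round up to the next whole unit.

Unit CM = price − variable cost = $255.43 − $206.34 = $49.09.
Break-even volume = fixed costs ÷ CM per unit = $822,400 ÷ $49.09 = 16,752.90, so 16,753 controllers.

16,753 controllers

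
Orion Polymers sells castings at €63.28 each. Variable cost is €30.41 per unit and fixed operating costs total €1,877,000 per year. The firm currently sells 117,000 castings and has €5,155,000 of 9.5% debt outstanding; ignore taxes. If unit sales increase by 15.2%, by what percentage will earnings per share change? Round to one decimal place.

Contribution at this volume is 117,000 × €32.87 = €3,845,790.00.
Subtracting fixed costs: EBIT = €3,845,790.00 − €1,877,000 = €1,968,790.00.
After interest of €489,725.00, pre-tax earnings = €1,479,065.00.
Degree of combined leverage = contribution ÷ (EBIT − I) = €3,845,790.00 ÷ €1,479,065.00 = 2.6001.
%ΔEPS = DCL × %ΔSales = 2.6001 × +15.2% = +39.5%.

+39.5%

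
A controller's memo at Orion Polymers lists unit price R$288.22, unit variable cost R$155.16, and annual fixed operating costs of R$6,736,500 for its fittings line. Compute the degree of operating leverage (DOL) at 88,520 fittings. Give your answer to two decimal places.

2.34

Total contribution margin = 88,520 × R$133.06 = R$11,778,471.20.
Operating income = contribution − fixed costs = R$11,778,471.20 − R$6,736,500 = R$5,041,971.20.
Degree of operating leverage = R$11,778,471.20 / R$5,041,971.20 = 2.3361.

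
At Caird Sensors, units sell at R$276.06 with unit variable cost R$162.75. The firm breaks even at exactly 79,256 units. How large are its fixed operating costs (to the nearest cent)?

Unit CM = price − variable cost = R$276.06 − R$162.75 = R$113.31.
Fixed costs = break-even units × CM = 79,256 × R$113.31 = R$8,980,497.36.

R$8,980,497.36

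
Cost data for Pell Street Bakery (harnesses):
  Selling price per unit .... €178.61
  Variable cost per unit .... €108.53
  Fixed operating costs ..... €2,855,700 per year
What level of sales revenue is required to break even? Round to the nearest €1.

Contribution margin per unit = €178.61 − €108.53 = €70.08, a CM ratio of €70.08 ÷ €178.61 = 0.3924.
Break-even revenue = fixed costs × price ÷ CM = €2,855,700 × €178.61 ÷ €70.08 = €7,278,205.

€7,278,205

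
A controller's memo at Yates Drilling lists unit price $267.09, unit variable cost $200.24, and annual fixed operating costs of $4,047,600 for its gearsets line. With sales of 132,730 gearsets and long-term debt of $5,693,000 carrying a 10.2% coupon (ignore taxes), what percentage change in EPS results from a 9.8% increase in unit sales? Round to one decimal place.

+20.5%

Contribution at this volume is 132,730 × $66.85 = $8,873,000.50.
Subtracting fixed costs: EBIT = $8,873,000.50 − $4,047,600 = $4,825,400.50.
After interest of $580,686.00, pre-tax earnings = $4,244,714.50.
DCL = total CM / (EBIT − I) = $8,873,000.50 / $4,244,714.50 = 2.0904.
EPS therefore changes by 2.0904 × (+9.8%) = +20.5%.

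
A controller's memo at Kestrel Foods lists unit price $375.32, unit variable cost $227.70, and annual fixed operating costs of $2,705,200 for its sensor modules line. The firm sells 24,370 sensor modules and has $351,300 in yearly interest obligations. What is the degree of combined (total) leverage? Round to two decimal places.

At 24,370 units, contribution = 24,370 × $147.62 = $3,597,499.40.
Subtracting fixed costs: EBIT = $3,597,499.40 − $2,705,200 = $892,299.40. Interest = $351,300.00.
DOL = $3,597,499.40 ÷ $892,299.40 = 4.0317; DFL = $892,299.40 ÷ $540,999.40 = 1.6494.
DCL = DOL × DFL = 4.0317 × 1.6494 = 6.6499.

6.65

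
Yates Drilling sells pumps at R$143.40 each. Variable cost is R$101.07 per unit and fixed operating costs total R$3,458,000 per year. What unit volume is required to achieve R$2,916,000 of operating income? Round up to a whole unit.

150,579 pumps

Each unit contributes R$143.40 − R$101.07 = R$42.33.
Units = (FC + target) / CM = (R$3,458,000 + R$2,916,000) / R$42.33 = 150,578.79, so 150,579 pumps.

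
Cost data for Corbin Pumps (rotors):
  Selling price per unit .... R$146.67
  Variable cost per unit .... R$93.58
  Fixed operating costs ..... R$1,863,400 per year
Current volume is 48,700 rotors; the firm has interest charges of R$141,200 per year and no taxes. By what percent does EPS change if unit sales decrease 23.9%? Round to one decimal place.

Total contribution margin = 48,700 × R$53.09 = R$2,585,483.00.
EBIT = R$2,585,483.00 − R$1,863,400 = R$722,083.00.
Interest = R$141,200.00, so EBIT − I = R$580,883.00.
Degree of combined leverage = contribution ÷ (EBIT − I) = R$2,585,483.00 ÷ R$580,883.00 = 4.4510.
EPS therefore changes by 4.4510 × (-23.9%) = -106.4%.

-106.4%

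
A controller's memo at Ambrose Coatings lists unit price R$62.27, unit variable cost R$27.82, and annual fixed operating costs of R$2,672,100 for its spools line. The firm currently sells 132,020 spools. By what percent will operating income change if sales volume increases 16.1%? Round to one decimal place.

+39.0%

At 132,020 units, contribution = 132,020 × R$34.45 = R$4,548,089.00.
EBIT = R$4,548,089.00 − R$2,672,100 = R$1,875,989.00.
Degree of operating leverage = R$4,548,089.00 / R$1,875,989.00 = 2.4244.
Operating income changes by 2.4244 × +16.1% = +39.0%.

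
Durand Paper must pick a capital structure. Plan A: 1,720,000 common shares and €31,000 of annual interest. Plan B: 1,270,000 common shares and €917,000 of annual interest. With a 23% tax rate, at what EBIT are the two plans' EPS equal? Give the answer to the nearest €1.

€3,417,489

At indifference, (EBIT − 31,000)(1 − t)/1,720,000 = (EBIT − 917,000)(1 − t)/1,270,000.
Cancelling (1 − t) and cross-multiplying: 1,270,000·(EBIT − 31,000) = 1,720,000·(EBIT − 917,000).
EBIT × (1,720,000 − 1,270,000) = 917,000 × 1,720,000 − 31,000 × 1,270,000 = 1,537,870,000,000, so EBIT = 1,537,870,000,000 ÷ 450,000 = 3,417,488.89.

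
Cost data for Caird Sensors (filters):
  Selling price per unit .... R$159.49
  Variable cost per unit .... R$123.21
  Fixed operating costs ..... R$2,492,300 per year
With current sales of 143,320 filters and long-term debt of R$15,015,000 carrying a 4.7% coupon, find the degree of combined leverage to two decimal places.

2.60

Total contribution margin = 143,320 × R$36.28 = R$5,199,649.60.
Operating income = contribution − fixed costs = R$5,199,649.60 − R$2,492,300 = R$2,707,349.60. Interest = R$705,705.00.
DOL = R$5,199,649.60 ÷ R$2,707,349.60 = 1.9206; DFL = R$2,707,349.60 ÷ R$2,001,644.60 = 1.3526.
Combined leverage = 1.9206 × 1.3526 = 2.5978.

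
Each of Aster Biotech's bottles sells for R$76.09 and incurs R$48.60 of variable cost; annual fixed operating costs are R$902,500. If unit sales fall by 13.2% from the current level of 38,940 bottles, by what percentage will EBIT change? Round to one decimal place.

-84.1%

Contribution at this volume is 38,940 × R$27.49 = R$1,070,460.60.
Operating income = contribution − fixed costs = R$1,070,460.60 − R$902,500 = R$167,960.60.
DOL = contribution ÷ EBIT = R$1,070,460.60 ÷ R$167,960.60 = 6.3733.
Operating income changes by 6.3733 × -13.2% = -84.1%.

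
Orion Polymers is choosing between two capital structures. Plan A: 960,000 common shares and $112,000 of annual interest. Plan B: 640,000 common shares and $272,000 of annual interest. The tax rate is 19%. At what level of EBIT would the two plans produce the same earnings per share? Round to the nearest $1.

$592,000

At indifference, (EBIT − 112,000)(1 − t)/960,000 = (EBIT − 272,000)(1 − t)/640,000.
Cancelling (1 − t) and cross-multiplying: 640,000·(EBIT − 112,000) = 960,000·(EBIT − 272,000).
EBIT × (960,000 − 640,000) = 272,000 × 960,000 − 112,000 × 640,000 = 189,440,000,000, so EBIT = 189,440,000,000 ÷ 320,000 = 592,000.00.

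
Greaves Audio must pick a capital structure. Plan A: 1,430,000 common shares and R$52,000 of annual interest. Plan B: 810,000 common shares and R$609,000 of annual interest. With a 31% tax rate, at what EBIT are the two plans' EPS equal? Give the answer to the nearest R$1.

R$1,336,694

At indifference, (EBIT − 52,000)(1 − t)/1,430,000 = (EBIT − 609,000)(1 − t)/810,000.
Cancelling (1 − t) and cross-multiplying: 810,000·(EBIT − 52,000) = 1,430,000·(EBIT − 609,000).
EBIT × (1,430,000 − 810,000) = 609,000 × 1,430,000 − 52,000 × 810,000 = 828,750,000,000, so EBIT = 828,750,000,000 ÷ 620,000 = 1,336,693.55.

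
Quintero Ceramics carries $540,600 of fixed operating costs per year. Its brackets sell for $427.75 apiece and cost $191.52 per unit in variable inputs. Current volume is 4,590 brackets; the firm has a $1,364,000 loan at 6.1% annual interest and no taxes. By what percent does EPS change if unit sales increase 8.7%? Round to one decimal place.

+20.5%

At 4,590 units, contribution = 4,590 × $236.23 = $1,084,295.70.
Subtracting fixed costs: EBIT = $1,084,295.70 − $540,600 = $543,695.70.
After interest of $83,204.00, pre-tax earnings = $460,491.70.
Degree of combined leverage = contribution ÷ (EBIT − I) = $1,084,295.70 ÷ $460,491.70 = 2.3546.
EPS therefore changes by 2.3546 × (+8.7%) = +20.5%.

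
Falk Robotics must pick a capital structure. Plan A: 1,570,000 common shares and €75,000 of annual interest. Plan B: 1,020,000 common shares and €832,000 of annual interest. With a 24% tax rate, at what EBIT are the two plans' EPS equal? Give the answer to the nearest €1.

€2,235,891

At indifference, (EBIT − 75,000)(1 − t)/1,570,000 = (EBIT − 832,000)(1 − t)/1,020,000.
The (1 − t) factor cancels: (EBIT − 75,000) × 1,020,000 = (EBIT − 832,000) × 1,570,000.
Solving, EBIT = (832,000·1,570,000 − 75,000·1,020,000) / (1,570,000 − 1,020,000) = 1,229,740,000,000 / 550,000 = 2,235,890.91.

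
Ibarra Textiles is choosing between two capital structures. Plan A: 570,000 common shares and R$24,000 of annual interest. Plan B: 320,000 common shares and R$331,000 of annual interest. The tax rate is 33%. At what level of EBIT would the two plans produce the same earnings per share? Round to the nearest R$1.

Set EPS_A = EPS_B: (EBIT − R$24,000)(1 − 0.33) ÷ 570,000 = (EBIT − R$331,000)(1 − 0.33) ÷ 320,000.
Cancelling (1 − t) and cross-multiplying: 320,000·(EBIT − 24,000) = 570,000·(EBIT − 331,000).
EBIT × (570,000 − 320,000) = 331,000 × 570,000 − 24,000 × 320,000 = 180,990,000,000, so EBIT = 180,990,000,000 ÷ 250,000 = 723,960.00.

R$723,960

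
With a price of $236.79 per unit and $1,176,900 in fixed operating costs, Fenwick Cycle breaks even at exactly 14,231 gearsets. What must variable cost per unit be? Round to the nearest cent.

$154.09

Contribution per unit must be FC / Q = $1,176,900 / 14,231 = $82.6997.
Variable cost per unit = $236.79 − $82.6997 = $154.09.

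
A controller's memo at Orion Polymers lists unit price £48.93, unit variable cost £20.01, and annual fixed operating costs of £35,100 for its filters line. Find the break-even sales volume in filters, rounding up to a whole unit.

1,214 filters

Each unit contributes £48.93 − £20.01 = £28.92.
Units to break even: £35,100 ÷ £28.92 = 1,213.69, rounded up to 1,214.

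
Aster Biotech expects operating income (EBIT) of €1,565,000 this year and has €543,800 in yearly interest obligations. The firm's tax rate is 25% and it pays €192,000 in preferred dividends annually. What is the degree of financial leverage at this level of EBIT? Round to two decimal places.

Annual interest charges come to €543,800.00.
Preferred dividends grossed up pre-tax: €192,000 / (1 − 0.25) = €256,000.00.
DFL = EBIT ÷ [EBIT − I − D_p/(1−t)] = €1,565,000 ÷ [€1,565,000 − €543,800.00 − €256,000.00] = €1,565,000 ÷ €765,200.00 = 2.0452.

2.05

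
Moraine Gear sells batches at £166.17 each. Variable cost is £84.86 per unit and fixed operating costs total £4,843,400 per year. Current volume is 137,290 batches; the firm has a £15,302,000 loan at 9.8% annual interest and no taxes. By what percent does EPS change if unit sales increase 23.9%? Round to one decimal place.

Contribution at this volume is 137,290 × £81.31 = £11,163,049.90.
Operating income = contribution − fixed costs = £11,163,049.90 − £4,843,400 = £6,319,649.90.
Interest = £1,499,596.00, so EBIT − I = £4,820,053.90.
DCL = total CM / (EBIT − I) = £11,163,049.90 / £4,820,053.90 = 2.3160.
EPS therefore changes by 2.3160 × (+23.9%) = +55.4%.

+55.4%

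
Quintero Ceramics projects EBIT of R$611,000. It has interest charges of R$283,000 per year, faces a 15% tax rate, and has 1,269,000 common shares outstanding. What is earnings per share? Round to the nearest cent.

Interest = R$283,000.00, so EBT = R$611,000 − R$283,000.00 = R$328,000.00.
After tax at 15%: net income = R$328,000.00 × 0.85 = R$278,800.00.
EPS = R$278,800.00 ÷ 1,269,000 = R$0.22.

R$0.22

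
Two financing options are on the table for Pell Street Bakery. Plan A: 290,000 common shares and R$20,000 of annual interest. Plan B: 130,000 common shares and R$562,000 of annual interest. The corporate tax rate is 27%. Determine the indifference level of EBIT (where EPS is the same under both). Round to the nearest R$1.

R$1,002,375

At indifference, (EBIT − 20,000)(1 − t)/290,000 = (EBIT − 562,000)(1 − t)/130,000.
The (1 − t) factor cancels: (EBIT − 20,000) × 130,000 = (EBIT − 562,000) × 290,000.
Solving, EBIT = (562,000·290,000 − 20,000·130,000) / (290,000 − 130,000) = 160,380,000,000 / 160,000 = 1,002,375.00.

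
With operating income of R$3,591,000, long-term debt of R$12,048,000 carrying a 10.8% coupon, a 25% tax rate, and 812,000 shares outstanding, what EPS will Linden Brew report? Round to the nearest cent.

R$2.11

Pre-tax income = R$3,591,000 − R$1,301,184.00 = R$2,289,816.00.
Net income = R$2,289,816.00 × (1 − 0.25) = R$1,717,362.00.
Per share: R$1,717,362.00 / 812,000 shares = R$2.11.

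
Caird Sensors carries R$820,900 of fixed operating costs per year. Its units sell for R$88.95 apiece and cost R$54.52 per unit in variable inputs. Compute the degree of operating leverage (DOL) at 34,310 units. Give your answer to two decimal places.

Total contribution margin = 34,310 × R$34.43 = R$1,181,293.30.
EBIT = R$1,181,293.30 − R$820,900 = R$360,393.30.
DOL = contribution ÷ EBIT = R$1,181,293.30 ÷ R$360,393.30 = 3.2778.

3.28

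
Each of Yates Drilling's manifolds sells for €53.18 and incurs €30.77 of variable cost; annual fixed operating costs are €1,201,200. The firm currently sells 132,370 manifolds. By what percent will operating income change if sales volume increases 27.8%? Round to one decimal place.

Total contribution margin = 132,370 × €22.41 = €2,966,411.70.
Operating income = contribution − fixed costs = €2,966,411.70 − €1,201,200 = €1,765,211.70.
Degree of operating leverage = €2,966,411.70 / €1,765,211.70 = 1.6805.
Operating income changes by 1.6805 × +27.8% = +46.7%.

+46.7%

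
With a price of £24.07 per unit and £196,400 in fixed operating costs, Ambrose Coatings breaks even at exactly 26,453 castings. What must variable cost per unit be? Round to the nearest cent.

£16.65

Contribution per unit must be FC / Q = £196,400 / 26,453 = £7.4245.
Variable cost per unit = £24.07 − £7.4245 = £16.65.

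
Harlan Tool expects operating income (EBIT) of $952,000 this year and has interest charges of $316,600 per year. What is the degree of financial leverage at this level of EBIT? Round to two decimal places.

1.50

Annual interest charges come to $316,600.00.
Degree of financial leverage = EBIT / (EBIT − interest) = $952,000 / $635,400.00 = 1.4983.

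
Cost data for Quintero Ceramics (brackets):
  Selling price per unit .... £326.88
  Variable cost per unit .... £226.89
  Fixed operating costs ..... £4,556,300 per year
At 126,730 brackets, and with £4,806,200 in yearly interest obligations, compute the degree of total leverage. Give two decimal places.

3.83

Total contribution margin = 126,730 × £99.99 = £12,671,732.70.
Operating income = contribution − fixed costs = £12,671,732.70 − £4,556,300 = £8,115,432.70. Interest = £4,806,200.00, so EBIT − I = £3,309,232.70.
Degree of total leverage = total CM / (EBIT − interest) = £12,671,732.70 / £3,309,232.70 = 3.8292.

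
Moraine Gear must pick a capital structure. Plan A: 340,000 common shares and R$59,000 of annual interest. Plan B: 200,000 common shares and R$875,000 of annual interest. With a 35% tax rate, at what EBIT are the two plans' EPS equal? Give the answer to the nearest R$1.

Set EPS_A = EPS_B: (EBIT − R$59,000)(1 − 0.35) ÷ 340,000 = (EBIT − R$875,000)(1 − 0.35) ÷ 200,000.
Cancelling (1 − t) and cross-multiplying: 200,000·(EBIT − 59,000) = 340,000·(EBIT − 875,000).
Solving, EBIT = (875,000·340,000 − 59,000·200,000) / (340,000 − 200,000) = 285,700,000,000 / 140,000 = 2,040,714.29.

R$2,040,714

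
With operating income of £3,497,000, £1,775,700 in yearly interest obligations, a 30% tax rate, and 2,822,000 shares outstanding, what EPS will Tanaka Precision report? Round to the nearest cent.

Interest = £1,775,700.00, so EBT = £3,497,000 − £1,775,700.00 = £1,721,300.00.
After tax at 30%: net income = £1,721,300.00 × 0.70 = £1,204,910.00.
Per share: £1,204,910.00 / 2,822,000 shares = £0.43.

£0.43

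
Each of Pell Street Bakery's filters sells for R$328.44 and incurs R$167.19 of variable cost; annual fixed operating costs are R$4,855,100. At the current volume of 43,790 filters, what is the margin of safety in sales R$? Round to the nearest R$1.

R$4,493,339

Contribution margin per unit = R$328.44 − R$167.19 = R$161.25. Break-even units = R$4,855,100 ÷ R$161.25 = 30,109.15; break-even revenue = 30,109.15 × R$328.44 = R$9,889,048.33.
Current sales = 43,790 × R$328.44 = R$14,382,387.60.
Margin of safety = R$14,382,387.60 − R$9,889,048.33 = R$4,493,339.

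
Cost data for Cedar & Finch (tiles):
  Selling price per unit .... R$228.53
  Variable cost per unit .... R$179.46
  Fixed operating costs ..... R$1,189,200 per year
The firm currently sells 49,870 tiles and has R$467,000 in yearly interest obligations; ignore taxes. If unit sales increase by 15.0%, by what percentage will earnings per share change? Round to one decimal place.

+46.4%

Contribution at this volume is 49,870 × R$49.07 = R$2,447,120.90.
Subtracting fixed costs: EBIT = R$2,447,120.90 − R$1,189,200 = R$1,257,920.90.
After interest of R$467,000.00, pre-tax earnings = R$790,920.90.
Degree of combined leverage = contribution ÷ (EBIT − I) = R$2,447,120.90 ÷ R$790,920.90 = 3.0940.
%ΔEPS = DCL × %ΔSales = 3.0940 × +15.0% = +46.4%.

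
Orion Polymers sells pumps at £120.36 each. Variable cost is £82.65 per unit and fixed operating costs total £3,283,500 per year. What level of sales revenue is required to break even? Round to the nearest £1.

£10,480,033

Contribution margin per unit = £120.36 − £82.65 = £37.71, a CM ratio of £37.71 ÷ £120.36 = 0.3133.
Break-even sales = FC ÷ CM ratio = £3,283,500 × £120.36 / £37.71 = £10,480,033.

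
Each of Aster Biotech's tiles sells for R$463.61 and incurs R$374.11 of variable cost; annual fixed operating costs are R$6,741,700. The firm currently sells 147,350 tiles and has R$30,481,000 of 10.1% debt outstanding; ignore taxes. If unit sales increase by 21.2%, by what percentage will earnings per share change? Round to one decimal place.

At 147,350 units, contribution = 147,350 × R$89.50 = R$13,187,825.00.
Operating income = contribution − fixed costs = R$13,187,825.00 − R$6,741,700 = R$6,446,125.00.
After interest of R$3,078,581.00, pre-tax earnings = R$3,367,544.00.
DCL = total CM / (EBIT − I) = R$13,187,825.00 / R$3,367,544.00 = 3.9162.
EPS therefore changes by 3.9162 × (+21.2%) = +83.0%.

+83.0%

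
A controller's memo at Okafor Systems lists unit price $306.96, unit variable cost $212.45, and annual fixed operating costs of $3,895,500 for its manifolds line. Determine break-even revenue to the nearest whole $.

$12,652,234

CM per unit = $306.96 − $212.45 = $94.51; CM ratio = $94.51 / $306.96 = 0.3079.
Break-even revenue = fixed costs × price ÷ CM = $3,895,500 × $306.96 ÷ $94.51 = $12,652,234.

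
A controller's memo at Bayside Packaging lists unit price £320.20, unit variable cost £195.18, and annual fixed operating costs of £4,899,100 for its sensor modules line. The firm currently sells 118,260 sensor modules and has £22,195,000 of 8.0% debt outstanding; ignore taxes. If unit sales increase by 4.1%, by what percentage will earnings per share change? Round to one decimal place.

At 118,260 units, contribution = 118,260 × £125.02 = £14,784,865.20.
EBIT = £14,784,865.20 − £4,899,100 = £9,885,765.20.
Interest = £1,775,600.00, so EBIT − I = £8,110,165.20.
DCL = total CM / (EBIT − I) = £14,784,865.20 / £8,110,165.20 = 1.8230.
%ΔEPS = DCL × %ΔSales = 1.8230 × +4.1% = +7.5%.

+7.5%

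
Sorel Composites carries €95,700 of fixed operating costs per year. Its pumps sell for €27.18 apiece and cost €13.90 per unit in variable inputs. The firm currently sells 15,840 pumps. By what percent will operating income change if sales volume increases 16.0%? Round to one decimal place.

At 15,840 units, contribution = 15,840 × €13.28 = €210,355.20.
EBIT = €210,355.20 − €95,700 = €114,655.20.
DOL = contribution ÷ EBIT = €210,355.20 ÷ €114,655.20 = 1.8347.
Operating income changes by 1.8347 × +16.0% = +29.4%.

+29.4%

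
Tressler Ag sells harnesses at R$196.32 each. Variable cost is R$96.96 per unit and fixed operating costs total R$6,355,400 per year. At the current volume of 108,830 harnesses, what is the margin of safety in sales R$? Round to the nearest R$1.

R$8,808,218

Each unit contributes R$196.32 − R$96.96 = R$99.36. Break-even units = R$6,355,400 ÷ R$99.36 = 63,963.37; break-even revenue = 63,963.37 × R$196.32 = R$12,557,287.92.
Current sales = 108,830 × R$196.32 = R$21,365,505.60.
Margin of safety = R$21,365,505.60 − R$12,557,287.92 = R$8,808,218.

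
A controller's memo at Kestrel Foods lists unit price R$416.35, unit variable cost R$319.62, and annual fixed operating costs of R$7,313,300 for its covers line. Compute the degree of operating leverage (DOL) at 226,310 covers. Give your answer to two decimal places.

Contribution at this volume is 226,310 × R$96.73 = R$21,890,966.30.
Subtracting fixed costs: EBIT = R$21,890,966.30 − R$7,313,300 = R$14,577,666.30.
DOL = contribution ÷ EBIT = R$21,890,966.30 ÷ R$14,577,666.30 = 1.5017.

1.50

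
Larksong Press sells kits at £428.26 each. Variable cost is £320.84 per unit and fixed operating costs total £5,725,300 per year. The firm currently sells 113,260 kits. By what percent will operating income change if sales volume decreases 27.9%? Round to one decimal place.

-52.7%

Total contribution margin = 113,260 × £107.42 = £12,166,389.20.
EBIT = £12,166,389.20 − £5,725,300 = £6,441,089.20.
So DOL = total CM / EBIT = £12,166,389.20 / £6,441,089.20 = 1.8889.
So EBIT moves 1.8889 × (-27.9%) = -52.7%.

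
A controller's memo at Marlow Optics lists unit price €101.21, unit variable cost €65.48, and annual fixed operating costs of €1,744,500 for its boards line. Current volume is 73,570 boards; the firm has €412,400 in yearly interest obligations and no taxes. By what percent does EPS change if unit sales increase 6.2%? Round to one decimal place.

+34.5%

Contribution at this volume is 73,570 × €35.73 = €2,628,656.10.
EBIT = €2,628,656.10 − €1,744,500 = €884,156.10.
After interest of €412,400.00, pre-tax earnings = €471,756.10.
Degree of combined leverage = contribution ÷ (EBIT − I) = €2,628,656.10 ÷ €471,756.10 = 5.5721.
%ΔEPS = DCL × %ΔSales = 5.5721 × +6.2% = +34.5%.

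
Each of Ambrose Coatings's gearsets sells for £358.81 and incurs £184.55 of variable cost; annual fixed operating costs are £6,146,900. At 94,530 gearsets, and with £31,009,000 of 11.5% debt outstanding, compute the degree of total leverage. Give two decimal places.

2.44

Contribution at this volume is 94,530 × £174.26 = £16,472,797.80.
Operating income = contribution − fixed costs = £16,472,797.80 − £6,146,900 = £10,325,897.80. Interest = £3,566,035.00, so EBIT − I = £6,759,862.80.
DCL = contribution ÷ (EBIT − I) = £16,472,797.80 ÷ £6,759,862.80 = 2.4369.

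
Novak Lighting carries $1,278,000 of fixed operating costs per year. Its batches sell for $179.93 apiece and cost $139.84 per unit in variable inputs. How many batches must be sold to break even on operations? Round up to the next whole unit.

31,879 batches

Each unit contributes $179.93 − $139.84 = $40.09.
Break-even volume = fixed costs ÷ CM per unit = $1,278,000 ÷ $40.09 = 31,878.27, so 31,879 batches.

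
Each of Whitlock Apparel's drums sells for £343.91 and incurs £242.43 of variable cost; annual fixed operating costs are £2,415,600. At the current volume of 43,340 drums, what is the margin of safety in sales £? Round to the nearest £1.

£6,718,727

Unit CM = price − variable cost = £343.91 − £242.43 = £101.48. Break-even units = £2,415,600 ÷ £101.48 = 23,803.71; break-even revenue = 23,803.71 × £343.91 = £8,186,332.24.
Current sales = 43,340 × £343.91 = £14,905,059.40.
Margin of safety = £14,905,059.40 − £8,186,332.24 = £6,718,727.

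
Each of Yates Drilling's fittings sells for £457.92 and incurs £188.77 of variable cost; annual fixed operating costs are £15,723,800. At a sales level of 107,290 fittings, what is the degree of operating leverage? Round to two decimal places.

At 107,290 units, contribution = 107,290 × £269.15 = £28,877,103.50.
EBIT = £28,877,103.50 − £15,723,800 = £13,153,303.50.
Degree of operating leverage = £28,877,103.50 / £13,153,303.50 = 2.1954.

2.20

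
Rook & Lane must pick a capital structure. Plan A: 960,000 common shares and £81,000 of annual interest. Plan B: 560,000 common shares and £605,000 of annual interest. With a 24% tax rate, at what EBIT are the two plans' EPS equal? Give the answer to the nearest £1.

Set EPS_A = EPS_B: (EBIT − £81,000)(1 − 0.24) ÷ 960,000 = (EBIT − £605,000)(1 − 0.24) ÷ 560,000.
Cancelling (1 − t) and cross-multiplying: 560,000·(EBIT − 81,000) = 960,000·(EBIT − 605,000).
EBIT × (960,000 − 560,000) = 605,000 × 960,000 − 81,000 × 560,000 = 535,440,000,000, so EBIT = 535,440,000,000 ÷ 400,000 = 1,338,600.00.

£1,338,600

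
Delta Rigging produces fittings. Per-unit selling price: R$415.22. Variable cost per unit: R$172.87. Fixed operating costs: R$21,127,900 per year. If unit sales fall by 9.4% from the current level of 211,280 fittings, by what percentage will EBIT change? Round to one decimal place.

Total contribution margin = 211,280 × R$242.35 = R$51,203,708.00.
Subtracting fixed costs: EBIT = R$51,203,708.00 − R$21,127,900 = R$30,075,808.00.
So DOL = total CM / EBIT = R$51,203,708.00 / R$30,075,808.00 = 1.7025.
%ΔEBIT = DOL × %ΔSales = 1.7025 × -9.4% = -16.0%.

-16.0%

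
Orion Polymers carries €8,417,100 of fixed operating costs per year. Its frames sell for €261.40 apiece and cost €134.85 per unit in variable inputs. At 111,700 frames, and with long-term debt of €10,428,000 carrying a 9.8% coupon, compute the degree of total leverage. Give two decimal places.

Contribution at this volume is 111,700 × €126.55 = €14,135,635.00.
Operating income = contribution − fixed costs = €14,135,635.00 − €8,417,100 = €5,718,535.00. Interest = €1,021,944.00, so EBIT − I = €4,696,591.00.
Degree of total leverage = total CM / (EBIT − interest) = €14,135,635.00 / €4,696,591.00 = 3.0098.

3.01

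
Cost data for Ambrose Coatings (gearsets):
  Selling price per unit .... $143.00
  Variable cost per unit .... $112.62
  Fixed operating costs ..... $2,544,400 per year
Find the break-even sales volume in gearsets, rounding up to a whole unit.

83,753 gearsets

Contribution margin per unit = $143.00 − $112.62 = $30.38.
Units to break even: $2,544,400 ÷ $30.38 = 83,752.47, rounded up to 83,753.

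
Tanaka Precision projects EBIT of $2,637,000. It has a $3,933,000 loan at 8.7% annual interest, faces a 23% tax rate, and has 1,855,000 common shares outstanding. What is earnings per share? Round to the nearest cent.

Pre-tax income = $2,637,000 − $342,171.00 = $2,294,829.00.
Net income = $2,294,829.00 × (1 − 0.23) = $1,767,018.33.
EPS = $1,767,018.33 ÷ 1,855,000 = $0.95.

$0.95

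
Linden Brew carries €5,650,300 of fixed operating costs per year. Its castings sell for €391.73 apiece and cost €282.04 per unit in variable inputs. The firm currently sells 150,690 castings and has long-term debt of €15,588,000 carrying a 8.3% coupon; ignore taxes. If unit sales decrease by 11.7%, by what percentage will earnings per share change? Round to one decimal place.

Total contribution margin = 150,690 × €109.69 = €16,529,186.10.
Subtracting fixed costs: EBIT = €16,529,186.10 − €5,650,300 = €10,878,886.10.
After interest of €1,293,804.00, pre-tax earnings = €9,585,082.10.
DCL = total CM / (EBIT − I) = €16,529,186.10 / €9,585,082.10 = 1.7245.
%ΔEPS = DCL × %ΔSales = 1.7245 × -11.7% = -20.2%.

-20.2%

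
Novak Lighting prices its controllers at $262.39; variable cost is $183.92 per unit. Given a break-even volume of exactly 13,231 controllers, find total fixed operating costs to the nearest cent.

Unit CM = price − variable cost = $262.39 − $183.92 = $78.47.
Since BE = FC / CM, FC = 13,231 × $78.47 = $1,038,236.57.

$1,038,236.57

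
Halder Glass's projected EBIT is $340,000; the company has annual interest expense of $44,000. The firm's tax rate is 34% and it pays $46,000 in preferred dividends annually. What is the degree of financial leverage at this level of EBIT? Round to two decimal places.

1.50

Annual interest charges come to $44,000.00.
Pre-tax preferred-dividend burden = $46,000 ÷ (1 − 0.34) = $69,696.97.
DFL = EBIT ÷ [EBIT − I − D_p/(1−t)] = $340,000 ÷ [$340,000 − $44,000.00 − $69,696.97] = $340,000 ÷ $226,303.03 = 1.5024.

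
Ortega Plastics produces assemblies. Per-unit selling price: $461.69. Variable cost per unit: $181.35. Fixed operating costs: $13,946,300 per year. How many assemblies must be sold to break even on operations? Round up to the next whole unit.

49,748 assemblies

Unit CM = price − variable cost = $461.69 − $181.35 = $280.34.
Break-even Q = $13,946,300 / $280.34 = 49,747.81 → 49,748 assemblies.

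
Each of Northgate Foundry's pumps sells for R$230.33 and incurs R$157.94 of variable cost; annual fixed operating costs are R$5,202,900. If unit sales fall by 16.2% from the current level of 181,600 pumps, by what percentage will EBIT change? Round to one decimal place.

-26.8%

Contribution at this volume is 181,600 × R$72.39 = R$13,146,024.00.
EBIT = R$13,146,024.00 − R$5,202,900 = R$7,943,124.00.
DOL = contribution ÷ EBIT = R$13,146,024.00 ÷ R$7,943,124.00 = 1.6550.
Operating income changes by 1.6550 × -16.2% = -26.8%.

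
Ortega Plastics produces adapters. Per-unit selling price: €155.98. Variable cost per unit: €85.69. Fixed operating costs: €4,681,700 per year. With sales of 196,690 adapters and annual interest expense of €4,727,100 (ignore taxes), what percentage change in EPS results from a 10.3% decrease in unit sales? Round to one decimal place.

-32.2%

At 196,690 units, contribution = 196,690 × €70.29 = €13,825,340.10.
EBIT = €13,825,340.10 − €4,681,700 = €9,143,640.10.
Interest = €4,727,100.00, so EBIT − I = €4,416,540.10.
DCL = total CM / (EBIT − I) = €13,825,340.10 / €4,416,540.10 = 3.1304.
%ΔEPS = DCL × %ΔSales = 3.1304 × -10.3% = -32.2%.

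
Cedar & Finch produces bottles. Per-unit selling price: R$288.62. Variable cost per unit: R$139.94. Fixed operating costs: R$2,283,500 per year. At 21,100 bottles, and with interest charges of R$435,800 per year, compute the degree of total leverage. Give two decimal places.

Contribution at this volume is 21,100 × R$148.68 = R$3,137,148.00.
Operating income = contribution − fixed costs = R$3,137,148.00 − R$2,283,500 = R$853,648.00. Interest = R$435,800.00, so EBIT − I = R$417,848.00.
DCL = contribution ÷ (EBIT − I) = R$3,137,148.00 ÷ R$417,848.00 = 7.5079.

7.51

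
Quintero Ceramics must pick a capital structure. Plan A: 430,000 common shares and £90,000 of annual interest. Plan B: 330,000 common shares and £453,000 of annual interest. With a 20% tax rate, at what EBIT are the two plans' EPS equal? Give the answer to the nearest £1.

Set EPS_A = EPS_B: (EBIT − £90,000)(1 − 0.20) ÷ 430,000 = (EBIT − £453,000)(1 − 0.20) ÷ 330,000.
Cancelling (1 − t) and cross-multiplying: 330,000·(EBIT − 90,000) = 430,000·(EBIT − 453,000).
EBIT × (430,000 − 330,000) = 453,000 × 430,000 − 90,000 × 330,000 = 165,090,000,000, so EBIT = 165,090,000,000 ÷ 100,000 = 1,650,900.00.

£1,650,900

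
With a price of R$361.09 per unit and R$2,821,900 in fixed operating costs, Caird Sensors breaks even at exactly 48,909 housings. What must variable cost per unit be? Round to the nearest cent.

R$303.39

Contribution per unit must be FC / Q = R$2,821,900 / 48,909 = R$57.6969.
Hence VC = price − CM = R$361.09 − R$57.6969 = R$303.39.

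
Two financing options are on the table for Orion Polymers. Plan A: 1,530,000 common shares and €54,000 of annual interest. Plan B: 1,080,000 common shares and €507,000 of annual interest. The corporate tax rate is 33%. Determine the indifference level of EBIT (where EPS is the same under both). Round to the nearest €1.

€1,594,200

Set EPS_A = EPS_B: (EBIT − €54,000)(1 − 0.33) ÷ 1,530,000 = (EBIT − €507,000)(1 − 0.33) ÷ 1,080,000.
Cancelling (1 − t) and cross-multiplying: 1,080,000·(EBIT − 54,000) = 1,530,000·(EBIT − 507,000).
EBIT × (1,530,000 − 1,080,000) = 507,000 × 1,530,000 − 54,000 × 1,080,000 = 717,390,000,000, so EBIT = 717,390,000,000 ÷ 450,000 = 1,594,200.00.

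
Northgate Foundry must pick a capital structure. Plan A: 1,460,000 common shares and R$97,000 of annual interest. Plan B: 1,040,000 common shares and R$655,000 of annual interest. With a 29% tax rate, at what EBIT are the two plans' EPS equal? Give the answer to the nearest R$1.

Set EPS_A = EPS_B: (EBIT − R$97,000)(1 − 0.29) ÷ 1,460,000 = (EBIT − R$655,000)(1 − 0.29) ÷ 1,040,000.
The (1 − t) factor cancels: (EBIT − 97,000) × 1,040,000 = (EBIT − 655,000) × 1,460,000.
Solving, EBIT = (655,000·1,460,000 − 97,000·1,040,000) / (1,460,000 − 1,040,000) = 855,420,000,000 / 420,000 = 2,036,714.29.

R$2,036,714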